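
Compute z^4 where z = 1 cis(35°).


r^4 = 1^4 = 1
n*theta = 4*35° = 140° = 140° (mod 360)
a = 1*cos(140°) = -0.7660
b = 1*sin(140°) = 0.6428

1 cis(140°) = -0.7660 + 0.6428i


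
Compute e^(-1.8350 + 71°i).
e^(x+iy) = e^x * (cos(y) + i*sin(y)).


e^-1.8350 = 0.1596
cos(71°) = 0.3256
sin(71°) = 0.9455
Real = 0.1596*0.3256 = 0.0520
Imag = 0.1596*0.9455 = 0.1509

0.0520 + 0.1509i


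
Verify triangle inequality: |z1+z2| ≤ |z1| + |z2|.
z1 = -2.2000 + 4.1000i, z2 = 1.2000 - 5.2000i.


|z1| = sqrt((-2.2)^2 + 4.1^2) = sqrt(21.65) = 4.6530
|z2| = sqrt(1.2^2 + (-5.2)^2) = sqrt(28.48) = 5.3367
z1+z2 = -1.0000 - 1.1000i
|z1+z2| = sqrt(2.21) = 1.4866
|z1|+|z2| = 4.6530 + 5.3367 = 9.9897

|z1+z2| = 1.4866 ≤ |z1|+|z2| = 9.9897 (verified)


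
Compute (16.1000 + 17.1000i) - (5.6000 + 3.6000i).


Real: 16.1 - 5.6 = 10.5
Imag: 17.1 - 3.6 = 13.5

10.5000 + 13.5000i


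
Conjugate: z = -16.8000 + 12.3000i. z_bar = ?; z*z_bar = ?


z_bar = -16.8000 - 12.3000i
z*z_bar = (-16.8)^2 + 12.3^2 = 282.24 + 151.29 = 433.53

z_bar = -16.8000 - 12.3000i, z*z_bar = 433.53


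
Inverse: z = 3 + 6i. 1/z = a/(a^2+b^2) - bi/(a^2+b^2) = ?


|z|^2 = 9+36 = 45
1/z = (3 - 6i)/45

1/z = 0.0667 - 0.1333i


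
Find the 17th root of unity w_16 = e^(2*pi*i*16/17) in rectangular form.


Angle = 360*16/17 = 338.8235°
a = cos(338.8235°) = 0.9325
b = sin(338.8235°) = -0.3612

0.9325 - 0.3612i


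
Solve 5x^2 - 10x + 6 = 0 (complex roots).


disc = (-10)^2 - 4*5*6 = 100 - 120 = -20
sqrt(|disc|) = sqrt(20) = 4.4721
Real part = 10/(2*5) = 1.0000
Imag part = 4.4721/(2*5) = 0.4472

1.0000 ± 0.4472i


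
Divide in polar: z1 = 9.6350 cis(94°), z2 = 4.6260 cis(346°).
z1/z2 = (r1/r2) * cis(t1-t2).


r = 9.6350 / 4.6260 = 2.0828
theta = 94° - 346° = -252° = 108° (mod 360)

2.0828 cis(108°)


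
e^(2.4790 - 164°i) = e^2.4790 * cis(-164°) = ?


e^2.4790 = 11.9293
cos(-164°) = -0.96126
sin(-164°) = -0.27564
Real = 11.9293*(-0.96126) = -11.4672
Imag = 11.9293*(-0.27564) = -3.2882

-11.4672 - 3.2882i


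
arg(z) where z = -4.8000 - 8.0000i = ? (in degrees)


Re = -4.8, Im = -8
arg = atan2(-8, -4.8) = -120.9638 degrees

arg(z) = -120.9638 degrees


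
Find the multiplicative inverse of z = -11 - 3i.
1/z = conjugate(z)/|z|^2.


|z|^2 = 121+9 = 130
1/z = (-11 + 3i)/130

1/z = -0.0846 + 0.0231i


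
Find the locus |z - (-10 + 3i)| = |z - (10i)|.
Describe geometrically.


Equal distances means the locus is the perpendicular bisector of z1 and z2.
Midpoint = ((-10+0)/2, (3+10)/2) = (-5.0000, 6.5000)

Perpendicular bisector through (-5.0000, 6.5000)


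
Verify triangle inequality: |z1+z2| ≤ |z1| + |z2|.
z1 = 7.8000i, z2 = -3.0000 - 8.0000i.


|z1| = sqrt(0^2 + 7.8^2) = sqrt(60.84) = 7.8000
|z2| = sqrt((-3)^2 + (-8)^2) = sqrt(73) = 8.5440
z1+z2 = -3.0000 - 0.2000i
|z1+z2| = sqrt(9.04) = 3.0067
|z1|+|z2| = 7.8000 + 8.5440 = 16.3440

|z1+z2| = 3.0067 ≤ |z1|+|z2| = 16.3440 (verified)


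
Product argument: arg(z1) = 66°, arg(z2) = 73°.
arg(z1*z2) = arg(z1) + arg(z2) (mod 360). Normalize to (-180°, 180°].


arg(z1*z2) = 66° + 73° = 139°
Normalized to (-180°, 180°]: 139°

139°


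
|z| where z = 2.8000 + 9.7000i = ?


|z| = sqrt(2.8^2 + 9.7^2) = sqrt(7.84 + 94.09) = sqrt(101.93) = 10.0960

|z| = 10.0960


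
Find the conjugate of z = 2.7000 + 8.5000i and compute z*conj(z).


z_bar = 2.7000 - 8.5000i
z*z_bar = 2.7^2 + 8.5^2 = 7.29 + 72.25 = 79.54

z_bar = 2.7000 - 8.5000i, z*z_bar = 79.54


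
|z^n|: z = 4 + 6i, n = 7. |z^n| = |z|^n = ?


|z| = sqrt(16+36) = sqrt(52) = 7.2111
|z^7| = |z|^7 = (sqrt(52))^7 = 52^3 * sqrt(52) = 140608*sqrt(52)

|z^7| = 140608*sqrt(52) ≈ 1013938.7075


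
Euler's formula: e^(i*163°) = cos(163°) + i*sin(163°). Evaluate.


cos(163°) = -0.9563
sin(163°) = 0.2924

e^(i*163°) = -0.9563 + 0.2924i


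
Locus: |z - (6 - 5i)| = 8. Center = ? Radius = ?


|z - z0| = r is a circle with center z0 and radius r.
Center = (6, -5), radius = 8

Circle with center (6, -5) and radius 8


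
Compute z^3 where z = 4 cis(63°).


r^3 = 4^3 = 64
n*theta = 3*63° = 189° = 189° (mod 360)
a = 64*cos(189°) = -63.2121
b = 64*sin(189°) = -10.0118

64 cis(189°) = -63.2121 - 10.0118i


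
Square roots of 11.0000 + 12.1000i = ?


|z| = sqrt(121+146.41) = 16.3527
sqrt((|z|+a)/2) = sqrt((16.3527+11)/2) = sqrt(13.6763) = 3.6982
sqrt((|z|-a)/2) = sqrt((16.3527-11)/2) = sqrt(2.6763) = 1.6360

±(3.6982 + 1.6360i) i.e. 3.6982 + 1.6360i and -3.6982 - 1.6360i


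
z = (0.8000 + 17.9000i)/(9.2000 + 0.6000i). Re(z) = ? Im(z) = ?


Multiply by conjugate: (0.8000 + 17.9000i)(9.2000 - 0.6000i) / (9.2^2 + 0.6^2)
Numerator real = 0.8*9.2 + 17.9*0.6 = 18.1
Numerator imag = 17.9*9.2 - 0.8*0.6 = 164.2
Denominator = 85
Re(z) = 18.1/85 = 0.2129
Im(z) = 164.2/85 = 1.9318

Re(z) = 0.2129, Im(z) = 1.9318


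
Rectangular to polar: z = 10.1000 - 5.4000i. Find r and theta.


r = sqrt(102.01+29.16) = sqrt(131.17) = 11.4529
theta = atan2(-5.4, 10.1) = -28.1313 degrees

r = 11.4529, theta = -28.1313 degrees


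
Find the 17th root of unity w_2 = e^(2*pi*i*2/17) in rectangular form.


Angle = 360*2/17 = 42.3529°
a = cos(42.3529°) = 0.7390
b = sin(42.3529°) = 0.6737

0.7390 + 0.6737i


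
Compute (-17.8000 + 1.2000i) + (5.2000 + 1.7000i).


Real: -17.8 + 5.2 = -12.6
Imag: 1.2 + 1.7 = 2.9

-12.6000 + 2.9000i


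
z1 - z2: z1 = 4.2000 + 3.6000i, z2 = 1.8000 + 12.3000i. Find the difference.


Real: 4.2 - 1.8 = 2.4
Imag: 3.6 - 12.3 = -8.7

2.4000 - 8.7000i


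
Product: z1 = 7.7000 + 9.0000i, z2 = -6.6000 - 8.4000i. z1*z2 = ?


Real = 7.7*(-6.6) - 9*(-8.4) = -50.82 - (-75.6) = 24.78
Imag = 7.7*(-8.4) - (6.6)*9 = -64.68 - (59.4) = -124.08

24.7800 - 124.0800i


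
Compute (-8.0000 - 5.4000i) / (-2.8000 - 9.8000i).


Conjugate of z2 = -2.8000 + 9.8000i
Numerator: (-8.0000 - 5.4000i)(-2.8000 + 9.8000i) = 75.3200 - 63.2800i
Denominator: (-2.8)^2 + (-9.8)^2 = 103.88
Result = (75.3200 - 63.2800i)/103.88

0.7251 - 0.6092i


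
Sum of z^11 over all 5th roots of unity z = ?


The roots are w_k = w^k with w = e^(2*pi*i/5), and (w^k)^11 = (w^11)^k.
So S = 1 + u + u^2 + ... + u^(4) with u = w^11.
11 = 2*5 + 1, so 11 is not a multiple of 5: u = (w^5)^2 * w^1 = w^1 ≠ 1 (w is a primitive 5th root), while u^5 = (w^5)^11 = 1.
Geometric series: S = (1 - u^5)/(1 - u) = (1 - 1)/(1 - u) = 0

S = 0


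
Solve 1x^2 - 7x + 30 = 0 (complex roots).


disc = (-7)^2 - 4*1*30 = 49 - 120 = -71
sqrt(|disc|) = sqrt(71) = 8.4261
Real part = 7/(2*1) = 3.5000
Imag part = 8.4261/(2*1) = 4.2131

3.5000 ± 4.2131i


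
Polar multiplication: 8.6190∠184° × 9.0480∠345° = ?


r = 8.6190 * 9.0480 = 77.9847
theta = 184° + 345° = 529° = 169° (mod 360)

77.9847 cis(169°)


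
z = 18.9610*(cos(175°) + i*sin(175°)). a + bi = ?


a = 18.9610*cos(175°) = 18.9610*(-0.99619) = -18.8888
b = 18.9610*sin(175°) = 18.9610*0.08716 = 1.6526

-18.8888 + 1.6526i


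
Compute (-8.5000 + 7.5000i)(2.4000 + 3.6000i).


Real = -8.5*2.4 - 7.5*3.6 = -20.4 - 27 = -47.4
Imag = -8.5*3.6 + 2.4*7.5 = -30.6 + 18 = -12.6

-47.4000 - 12.6000i


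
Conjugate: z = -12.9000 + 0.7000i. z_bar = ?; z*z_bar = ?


z_bar = -12.9000 - 0.7000i
z*z_bar = (-12.9)^2 + 0.7^2 = 166.41 + 0.49 = 166.9

z_bar = -12.9000 - 0.7000i, z*z_bar = 166.9


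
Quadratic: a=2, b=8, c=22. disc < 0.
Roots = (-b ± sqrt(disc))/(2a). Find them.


disc = 8^2 - 4*2*22 = 64 - 176 = -112
sqrt(|disc|) = sqrt(112) = 10.5830
Real part = -8/(2*2) = -2.0000
Imag part = 10.5830/(2*2) = 2.6458

-2.0000 ± 2.6458i


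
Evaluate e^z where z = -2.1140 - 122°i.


e^-2.1140 = 0.1208
cos(-122°) = -0.5299
sin(-122°) = -0.848
Real = 0.1208*(-0.5299) = -0.0640
Imag = 0.1208*(-0.848) = -0.1024

-0.0640 - 0.1024i


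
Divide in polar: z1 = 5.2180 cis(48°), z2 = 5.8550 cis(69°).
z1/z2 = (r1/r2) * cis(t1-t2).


r = 5.2180 / 5.8550 = 0.8912
theta = 48° - 69° = -21° = 339° (mod 360)

0.8912 cis(339°)


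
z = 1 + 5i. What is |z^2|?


|z| = sqrt(1+25) = sqrt(26) = 5.0990
|z^2| = |z|^2 = (sqrt(26))^2 = 26

|z^2| = 26


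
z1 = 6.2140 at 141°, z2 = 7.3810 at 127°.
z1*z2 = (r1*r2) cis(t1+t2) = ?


r = 6.2140 * 7.3810 = 45.8655
theta = 141° + 127° = 268° = 268° (mod 360)

45.8655 cis(268°)


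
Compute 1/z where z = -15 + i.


|z|^2 = 225+1 = 226
1/z = (-15 - 1i)/226

1/z = -0.0664 - 0.0044i


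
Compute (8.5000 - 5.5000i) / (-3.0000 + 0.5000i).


Conjugate of z2 = -3.0000 - 0.5000i
Numerator: (8.5000 - 5.5000i)(-3.0000 - 0.5000i) = -28.2500 + 12.2500i
Denominator: (-3)^2 + 0.5^2 = 9.25
Result = (-28.2500 + 12.2500i)/9.25

-3.0541 + 1.3243i


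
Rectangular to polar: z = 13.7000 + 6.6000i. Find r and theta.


r = sqrt(187.69+43.56) = sqrt(231.25) = 15.2069
theta = atan2(6.6, 13.7) = 25.7225 degrees

r = 15.2069, theta = 25.7225 degrees


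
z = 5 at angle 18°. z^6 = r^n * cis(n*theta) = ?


r^6 = 5^6 = 15625
n*theta = 6*18° = 108° = 108° (mod 360)
a = 15625*cos(108°) = -4828.3905
b = 15625*sin(108°) = 14860.2581

15625 cis(108°) = -4828.3905 + 14860.2581i


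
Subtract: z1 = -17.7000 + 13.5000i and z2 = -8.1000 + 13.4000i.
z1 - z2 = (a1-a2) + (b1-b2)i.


Real: -17.7 + 8.1 = -9.6
Imag: 13.5 - 13.4 = 0.1

-9.6000 + 0.1000i


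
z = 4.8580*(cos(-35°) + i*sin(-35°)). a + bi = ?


a = 4.8580*cos(-35°) = 4.8580*0.81915 = 3.9794
b = 4.8580*sin(-35°) = 4.8580*(-0.573576) = -2.7864

3.9794 - 2.7864i


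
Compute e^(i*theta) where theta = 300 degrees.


cos(300°) = 0.5000
sin(300°) = -0.8660

e^(i*300°) = 0.5000 - 0.8660i


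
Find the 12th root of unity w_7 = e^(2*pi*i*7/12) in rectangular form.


Angle = 360*7/12 = 210°
a = cos(210°) = -0.8660
b = sin(210°) = -0.5000

-0.8660 - 0.5000i


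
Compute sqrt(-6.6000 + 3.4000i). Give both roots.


|z| = sqrt(43.56+11.56) = 7.4243
sqrt((|z|+a)/2) = sqrt((7.4243+(-6.6))/2) = sqrt(0.4121) = 0.6420
sqrt((|z|-a)/2) = sqrt((7.4243-(-6.6))/2) = sqrt(7.0121) = 2.6480

±(0.6420 + 2.6480i) i.e. 0.6420 + 2.6480i and -0.6420 - 2.6480i


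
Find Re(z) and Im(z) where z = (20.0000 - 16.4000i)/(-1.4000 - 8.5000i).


Multiply by conjugate: (20.0000 - 16.4000i)(-1.4000 + 8.5000i) / ((-1.4)^2 + (-8.5)^2)
Numerator real = 20*(-1.4) - (16.4)*(-8.5) = 111.4
Numerator imag = -16.4*(-1.4) - 20*(-8.5) = 192.96
Denominator = 74.21
Re(z) = 111.4/74.21 = 1.5011
Im(z) = 192.96/74.21 = 2.6002

Re(z) = 1.5011, Im(z) = 2.6002


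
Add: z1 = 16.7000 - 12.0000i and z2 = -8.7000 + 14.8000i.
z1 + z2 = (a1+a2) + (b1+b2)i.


Real: 16.7 - 8.7 = 8
Imag: -12 + 14.8 = 2.8

8.0000 + 2.8000i


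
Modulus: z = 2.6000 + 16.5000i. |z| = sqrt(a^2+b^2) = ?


|z| = sqrt(2.6^2 + 16.5^2) = sqrt(6.76 + 272.25) = sqrt(279.01) = 16.7036

|z| = 16.7036


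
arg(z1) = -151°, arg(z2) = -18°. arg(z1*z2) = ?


arg(z1*z2) = -151° - 18° = -169°
Normalized to (-180°, 180°]: -169°

-169°


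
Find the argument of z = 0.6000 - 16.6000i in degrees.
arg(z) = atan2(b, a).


Re = 0.6, Im = -16.6
arg = atan2(-16.6, 0.6) = -87.9300 degrees

arg(z) = -87.9300 degrees


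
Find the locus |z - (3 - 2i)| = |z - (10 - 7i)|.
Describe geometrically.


Equal distances means the locus is the perpendicular bisector of z1 and z2.
Midpoint = ((3+10)/2, (-2+(-7))/2) = (6.5000, -4.5000)

Perpendicular bisector through (6.5000, -4.5000)


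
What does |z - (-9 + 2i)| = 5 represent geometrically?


|z - z0| = r is a circle with center z0 and radius r.
Center = (-9, 2), radius = 5

Circle with center (-9, 2) and radius 5


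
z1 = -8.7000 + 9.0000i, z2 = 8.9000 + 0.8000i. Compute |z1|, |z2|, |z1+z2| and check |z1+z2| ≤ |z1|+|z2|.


|z1| = sqrt((-8.7)^2 + 9^2) = sqrt(156.69) = 12.5176
|z2| = sqrt(8.9^2 + 0.8^2) = sqrt(79.85) = 8.9359
z1+z2 = 0.2000 + 9.8000i
|z1+z2| = sqrt(96.08) = 9.8020
|z1|+|z2| = 12.5176 + 8.9359 = 21.4535

|z1+z2| = 9.8020 ≤ |z1|+|z2| = 21.4535 (verified)


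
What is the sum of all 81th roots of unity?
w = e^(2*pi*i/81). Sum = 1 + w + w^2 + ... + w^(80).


The sum of all 81th roots of unity is 0.
Geometric series: (1 - w^81)/(1 - w) = (1-1)/(1-w) = 0 since w^81 = 1, w ≠ 1.
Alternatively: coefficient of z^80 in z^81 - 1 is 0.

0


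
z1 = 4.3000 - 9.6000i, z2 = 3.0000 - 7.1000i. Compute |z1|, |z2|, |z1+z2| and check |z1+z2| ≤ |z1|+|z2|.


|z1| = sqrt(4.3^2 + (-9.6)^2) = sqrt(110.65) = 10.5190
|z2| = sqrt(3^2 + (-7.1)^2) = sqrt(59.41) = 7.7078
z1+z2 = 7.3000 - 16.7000i
|z1+z2| = sqrt(332.18) = 18.2258
|z1|+|z2| = 10.5190 + 7.7078 = 18.2268

|z1+z2| = 18.2258 ≤ |z1|+|z2| = 18.2268 (verified)


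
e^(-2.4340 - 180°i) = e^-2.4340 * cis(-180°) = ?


e^-2.4340 = 0.0877
cos(-180°) = -1
sin(-180°) = 0
Real = 0.0877*(-1) = -0.0877
Imag = 0.0877*0 = 0

-0.0877 + 0i


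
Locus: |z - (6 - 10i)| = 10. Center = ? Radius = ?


|z - z0| = r is a circle with center z0 and radius r.
Center = (6, -10), radius = 10

Circle with center (6, -10) and radius 10


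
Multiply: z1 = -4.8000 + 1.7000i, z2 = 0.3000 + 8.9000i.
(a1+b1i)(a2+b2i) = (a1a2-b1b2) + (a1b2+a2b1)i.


Real = -4.8*0.3 - 1.7*8.9 = -1.44 - 15.13 = -16.57
Imag = -4.8*8.9 + 0.3*1.7 = -42.72 + 0.51 = -42.21

-16.5700 - 42.2100i


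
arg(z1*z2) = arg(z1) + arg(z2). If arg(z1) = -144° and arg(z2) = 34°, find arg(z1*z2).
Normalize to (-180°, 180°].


arg(z1*z2) = -144° + 34° = -110°
Normalized to (-180°, 180°]: -110°

-110°


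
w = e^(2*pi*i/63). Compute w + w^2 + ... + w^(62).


With w = e^(2*pi*i/63), all 63 of the 63th roots of unity w^0 = 1, w, ..., w^(62) sum to 0: 1 + w + ... + w^(62) = (1 - w^63)/(1 - w) = 0 since w^63 = 1, w ≠ 1.
Removing the root 1: w + w^2 + ... + w^(62) = 0 - 1 = -1

Sum = -1


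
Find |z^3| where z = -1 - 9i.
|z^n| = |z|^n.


|z| = sqrt(1+81) = sqrt(82) = 9.0554
|z^3| = |z|^3 = (sqrt(82))^3 = 82*sqrt(82)

|z^3| = 82*sqrt(82) ≈ 742.5416


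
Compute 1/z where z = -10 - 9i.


|z|^2 = 100+81 = 181
1/z = (-10 + 9i)/181

1/z = -0.0552 + 0.0497i


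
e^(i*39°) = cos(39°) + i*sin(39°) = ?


cos(39°) = 0.7771
sin(39°) = 0.6293

e^(i*39°) = 0.7771 + 0.6293i


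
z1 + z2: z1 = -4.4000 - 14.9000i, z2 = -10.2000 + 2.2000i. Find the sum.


Real: -4.4 - 10.2 = -14.6
Imag: -14.9 + 2.2 = -12.7

-14.6000 - 12.7000i


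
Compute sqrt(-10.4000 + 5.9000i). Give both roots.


|z| = sqrt(108.16+34.81) = 11.9570
sqrt((|z|+a)/2) = sqrt((11.9570+(-10.4))/2) = sqrt(0.7785) = 0.8823
sqrt((|z|-a)/2) = sqrt((11.9570-(-10.4))/2) = sqrt(11.1785) = 3.3434

±(0.8823 + 3.3434i) i.e. 0.8823 + 3.3434i and -0.8823 - 3.3434i


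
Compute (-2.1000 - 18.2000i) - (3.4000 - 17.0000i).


Real: -2.1 - 3.4 = -5.5
Imag: -18.2 + 17 = -1.2

-5.5000 - 1.2000i


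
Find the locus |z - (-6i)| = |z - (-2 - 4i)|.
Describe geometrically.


Equal distances means the locus is the perpendicular bisector of z1 and z2.
Midpoint = ((0+(-2))/2, (-6+(-4))/2) = (-1.0000, -5.0000)

Perpendicular bisector through (-1.0000, -5.0000)


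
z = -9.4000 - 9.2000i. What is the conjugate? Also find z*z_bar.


z_bar = -9.4000 + 9.2000i
z*z_bar = (-9.4)^2 + (-9.2)^2 = 88.36 + 84.64 = 173

z_bar = -9.4000 + 9.2000i, z*z_bar = 173


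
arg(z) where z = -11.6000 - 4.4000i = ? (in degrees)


Re = -11.6, Im = -4.4
arg = atan2(-4.4, -11.6) = -159.2277 degrees

arg(z) = -159.2277 degrees


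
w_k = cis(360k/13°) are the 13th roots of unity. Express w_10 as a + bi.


Angle = 360*10/13 = 276.9231°
a = cos(276.9231°) = 0.1205
b = sin(276.9231°) = -0.9927

0.1205 - 0.9927i


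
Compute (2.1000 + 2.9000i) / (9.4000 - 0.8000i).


Conjugate of z2 = 9.4000 + 0.8000i
Numerator: (2.1000 + 2.9000i)(9.4000 + 0.8000i) = 17.4200 + 28.9400i
Denominator: 9.4^2 + (-0.8)^2 = 89
Result = (17.4200 + 28.9400i)/89

0.1957 + 0.3252i


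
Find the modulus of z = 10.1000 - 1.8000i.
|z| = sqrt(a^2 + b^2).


|z| = sqrt(10.1^2 + (-1.8)^2) = sqrt(102.01 + 3.24) = sqrt(105.25) = 10.2591

|z| = 10.2591


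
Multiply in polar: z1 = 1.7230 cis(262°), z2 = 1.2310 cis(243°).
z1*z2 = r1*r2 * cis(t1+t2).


r = 1.7230 * 1.2310 = 2.1210
theta = 262° + 243° = 505° = 145° (mod 360)

2.1210 cis(145°)


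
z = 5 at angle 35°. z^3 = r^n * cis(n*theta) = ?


r^3 = 5^3 = 125
n*theta = 3*35° = 105° = 105° (mod 360)
a = 125*cos(105°) = -32.3524
b = 125*sin(105°) = 120.7407

125 cis(105°) = -32.3524 + 120.7407i


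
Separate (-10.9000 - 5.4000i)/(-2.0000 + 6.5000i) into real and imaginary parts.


Multiply by conjugate: (-10.9000 - 5.4000i)(-2.0000 - 6.5000i) / ((-2)^2 + 6.5^2)
Numerator real = -10.9*(-2) - (5.4)*6.5 = -13.3
Numerator imag = -5.4*(-2) - (-10.9)*6.5 = 81.65
Denominator = 46.25
Re(z) = -13.3/46.25 = -0.2876
Im(z) = 81.65/46.25 = 1.7654

Re(z) = -0.2876, Im(z) = 1.7654


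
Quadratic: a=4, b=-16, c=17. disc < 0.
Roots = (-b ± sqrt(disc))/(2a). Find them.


disc = (-16)^2 - 4*4*17 = 256 - 272 = -16
sqrt(|disc|) = sqrt(16) = 4.0000
Real part = 16/(2*4) = 2.0000
Imag part = 4.0000/(2*4) = 0.5000

2.0000 ± 0.5000i


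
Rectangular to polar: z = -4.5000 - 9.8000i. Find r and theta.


r = sqrt(20.25+96.04) = sqrt(116.29) = 10.7838
theta = atan2(-9.8, -4.5) = -114.6638 degrees

r = 10.7838, theta = -114.6638 degrees


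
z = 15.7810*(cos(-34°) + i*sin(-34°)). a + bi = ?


a = 15.7810*cos(-34°) = 15.7810*0.829038 = 13.0830
b = 15.7810*sin(-34°) = 15.7810*(-0.55919) = -8.8246

13.0830 - 8.8246i


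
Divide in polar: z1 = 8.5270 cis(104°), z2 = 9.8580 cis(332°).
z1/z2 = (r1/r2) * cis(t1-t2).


r = 8.5270 / 9.8580 = 0.8650
theta = 104° - 332° = -228° = 132° (mod 360)

0.8650 cis(132°)


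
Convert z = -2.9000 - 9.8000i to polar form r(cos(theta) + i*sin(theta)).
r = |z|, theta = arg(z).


r = sqrt(8.41+96.04) = sqrt(104.45) = 10.2201
theta = atan2(-9.8, -2.9) = -106.4845 degrees

r = 10.2201, theta = -106.4845 degrees


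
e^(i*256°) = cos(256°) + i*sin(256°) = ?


cos(256°) = -0.2419
sin(256°) = -0.9703

e^(i*256°) = -0.2419 - 0.9703i


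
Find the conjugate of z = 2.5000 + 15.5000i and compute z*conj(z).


z_bar = 2.5000 - 15.5000i
z*z_bar = 2.5^2 + 15.5^2 = 6.25 + 240.25 = 246.5

z_bar = 2.5000 - 15.5000i, z*z_bar = 246.5


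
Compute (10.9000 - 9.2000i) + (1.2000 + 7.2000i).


Real: 10.9 + 1.2 = 12.1
Imag: -9.2 + 7.2 = -2

12.1000 - 2.0000i


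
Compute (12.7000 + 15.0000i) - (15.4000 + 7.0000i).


Real: 12.7 - 15.4 = -2.7
Imag: 15 - 7 = 8

-2.7000 + 8.0000i


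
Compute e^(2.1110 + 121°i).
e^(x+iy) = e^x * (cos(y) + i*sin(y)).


e^2.1110 = 8.2565
cos(121°) = -0.51504
sin(121°) = 0.85717
Real = 8.2565*(-0.51504) = -4.2524
Imag = 8.2565*0.85717 = 7.0772

-4.2524 + 7.0772i


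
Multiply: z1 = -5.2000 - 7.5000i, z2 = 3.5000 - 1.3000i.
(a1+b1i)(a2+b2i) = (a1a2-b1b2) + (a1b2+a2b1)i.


Real = -5.2*3.5 - (-7.5)*(-1.3) = -18.2 - 9.75 = -27.95
Imag = -5.2*(-1.3) + 3.5*(-7.5) = 6.76 - (26.25) = -19.49

-27.9500 - 19.4900i


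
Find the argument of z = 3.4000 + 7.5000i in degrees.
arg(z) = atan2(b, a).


Re = 3.4, Im = 7.5
arg = atan2(7.5, 3.4) = 65.6136 degrees

arg(z) = 65.6136 degrees


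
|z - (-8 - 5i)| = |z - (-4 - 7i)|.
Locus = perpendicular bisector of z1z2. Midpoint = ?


Equal distances means the locus is the perpendicular bisector of z1 and z2.
Midpoint = ((-8+(-4))/2, (-5+(-7))/2) = (-6.0000, -6.0000)

Perpendicular bisector through (-6.0000, -6.0000)


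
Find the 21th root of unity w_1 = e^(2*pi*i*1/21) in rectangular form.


Angle = 360*1/21 = 17.1429°
a = cos(17.1429°) = 0.9556
b = sin(17.1429°) = 0.2948

0.9556 + 0.2948i


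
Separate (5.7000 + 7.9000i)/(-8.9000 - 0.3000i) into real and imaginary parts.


Multiply by conjugate: (5.7000 + 7.9000i)(-8.9000 + 0.3000i) / ((-8.9)^2 + (-0.3)^2)
Numerator real = 5.7*(-8.9) + 7.9*(-0.3) = -53.1
Numerator imag = 7.9*(-8.9) - 5.7*(-0.3) = -68.6
Denominator = 79.3
Re(z) = -53.1/79.3 = -0.6696
Im(z) = -68.6/79.3 = -0.8651

Re(z) = -0.6696, Im(z) = -0.8651


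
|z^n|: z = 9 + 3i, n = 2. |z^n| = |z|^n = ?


|z| = sqrt(81+9) = sqrt(90) = 9.4868
|z^2| = |z|^2 = (sqrt(90))^2 = 90

|z^2| = 90


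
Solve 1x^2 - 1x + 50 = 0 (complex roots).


disc = (-1)^2 - 4*1*50 = 1 - 200 = -199
sqrt(|disc|) = sqrt(199) = 14.1067
Real part = 1/(2*1) = 0.5000
Imag part = 14.1067/(2*1) = 7.0534

0.5000 ± 7.0534i


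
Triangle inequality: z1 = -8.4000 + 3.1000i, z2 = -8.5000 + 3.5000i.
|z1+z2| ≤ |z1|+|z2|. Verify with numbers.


|z1| = sqrt((-8.4)^2 + 3.1^2) = sqrt(80.17) = 8.9538
|z2| = sqrt((-8.5)^2 + 3.5^2) = sqrt(84.5) = 9.1924
z1+z2 = -16.9000 + 6.6000i
|z1+z2| = sqrt(329.17) = 18.1430
|z1|+|z2| = 8.9538 + 9.1924 = 18.1462

|z1+z2| = 18.1430 ≤ |z1|+|z2| = 18.1462 (verified)


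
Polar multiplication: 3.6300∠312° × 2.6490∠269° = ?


r = 3.6300 * 2.6490 = 9.6159
theta = 312° + 269° = 581° = 221° (mod 360)

9.6159 cis(221°)


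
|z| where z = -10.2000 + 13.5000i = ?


|z| = sqrt((-10.2)^2 + 13.5^2) = sqrt(104.04 + 182.25) = sqrt(286.29) = 16.9201

|z| = 16.9201


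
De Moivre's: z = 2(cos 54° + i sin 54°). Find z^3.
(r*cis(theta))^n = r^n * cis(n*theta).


r^3 = 2^3 = 8
n*theta = 3*54° = 162° = 162° (mod 360)
a = 8*cos(162°) = -7.6085
b = 8*sin(162°) = 2.4721

8 cis(162°) = -7.6085 + 2.4721i


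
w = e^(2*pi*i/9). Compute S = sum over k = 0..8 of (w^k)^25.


The roots are w_k = w^k with w = e^(2*pi*i/9), and (w^k)^25 = (w^25)^k.
So S = 1 + u + u^2 + ... + u^(8) with u = w^25.
25 = 2*9 + 7, so 25 is not a multiple of 9: u = (w^9)^2 * w^7 = w^7 ≠ 1 (w is a primitive 9th root), while u^9 = (w^9)^25 = 1.
Geometric series: S = (1 - u^9)/(1 - u) = (1 - 1)/(1 - u) = 0

S = 0


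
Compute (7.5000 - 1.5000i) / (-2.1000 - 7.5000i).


Conjugate of z2 = -2.1000 + 7.5000i
Numerator: (7.5000 - 1.5000i)(-2.1000 + 7.5000i) = -4.5000 + 59.4000i
Denominator: (-2.1)^2 + (-7.5)^2 = 60.66
Result = (-4.5000 + 59.4000i)/60.66

-0.0742 + 0.9792i


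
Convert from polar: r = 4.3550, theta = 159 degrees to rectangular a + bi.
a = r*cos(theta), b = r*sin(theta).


a = 4.3550*cos(159°) = 4.3550*(-0.93358) = -4.0657
b = 4.3550*sin(159°) = 4.3550*0.35837 = 1.5607

-4.0657 + 1.5607i


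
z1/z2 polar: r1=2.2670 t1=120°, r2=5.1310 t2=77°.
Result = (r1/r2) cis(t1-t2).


r = 2.2670 / 5.1310 = 0.4418
theta = 120° - 77° = 43° = 43° (mod 360)

0.4418 cis(43°)


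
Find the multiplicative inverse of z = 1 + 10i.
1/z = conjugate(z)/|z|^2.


|z|^2 = 1+100 = 101
1/z = (1 - 10i)/101

1/z = 0.0099 - 0.0990i


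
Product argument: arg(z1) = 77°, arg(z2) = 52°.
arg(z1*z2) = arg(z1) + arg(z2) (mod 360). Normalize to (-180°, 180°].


arg(z1*z2) = 77° + 52° = 129°
Normalized to (-180°, 180°]: 129°

129°


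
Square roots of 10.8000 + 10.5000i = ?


|z| = sqrt(116.64+110.25) = 15.0629
sqrt((|z|+a)/2) = sqrt((15.0629+10.8)/2) = sqrt(12.9314) = 3.5960
sqrt((|z|-a)/2) = sqrt((15.0629-10.8)/2) = sqrt(2.1314) = 1.4599

±(3.5960 + 1.4599i) i.e. 3.5960 + 1.4599i and -3.5960 - 1.4599i


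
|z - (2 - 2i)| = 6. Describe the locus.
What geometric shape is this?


|z - z0| = r is a circle with center z0 and radius r.
Center = (2, -2), radius = 6

Circle with center (2, -2) and radius 6


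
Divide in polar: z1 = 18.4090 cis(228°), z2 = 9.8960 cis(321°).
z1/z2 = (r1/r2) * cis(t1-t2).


r = 18.4090 / 9.8960 = 1.8602
theta = 228° - 321° = -93° = 267° (mod 360)

1.8602 cis(267°)


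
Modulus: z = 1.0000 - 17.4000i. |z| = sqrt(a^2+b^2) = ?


|z| = sqrt(1^2 + (-17.4)^2) = sqrt(1 + 302.76) = sqrt(303.76) = 17.4287

|z| = 17.4287


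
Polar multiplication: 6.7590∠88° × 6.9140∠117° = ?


r = 6.7590 * 6.9140 = 46.7317
theta = 88° + 117° = 205° = 205° (mod 360)

46.7317 cis(205°)


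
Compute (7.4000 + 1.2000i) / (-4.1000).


Conjugate of z2 = -4.1000
Numerator: (7.4000 + 1.2000i)(-4.1000) = -30.3400 - 4.9200i
Denominator: (-4.1)^2 + 0^2 = 16.81
Result = (-30.3400 - 4.9200i)/16.81

-1.8049 - 0.2927i


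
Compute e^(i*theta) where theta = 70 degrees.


cos(70°) = 0.3420
sin(70°) = 0.9397

e^(i*70°) = 0.3420 + 0.9397i


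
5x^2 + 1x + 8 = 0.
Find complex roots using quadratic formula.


disc = 1^2 - 4*5*8 = 1 - 160 = -159
sqrt(|disc|) = sqrt(159) = 12.6095
Real part = -1/(2*5) = -0.1000
Imag part = 12.6095/(2*5) = 1.2610

-0.1000 ± 1.2610i


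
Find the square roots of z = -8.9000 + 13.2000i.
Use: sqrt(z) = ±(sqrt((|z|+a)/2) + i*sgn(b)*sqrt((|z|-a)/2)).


|z| = sqrt(79.21+174.24) = 15.9201
sqrt((|z|+a)/2) = sqrt((15.9201+(-8.9))/2) = sqrt(3.5101) = 1.8735
sqrt((|z|-a)/2) = sqrt((15.9201-(-8.9))/2) = sqrt(12.4101) = 3.5228

±(1.8735 + 3.5228i) i.e. 1.8735 + 3.5228i and -1.8735 - 3.5228i


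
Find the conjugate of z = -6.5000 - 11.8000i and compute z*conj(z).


z_bar = -6.5000 + 11.8000i
z*z_bar = (-6.5)^2 + (-11.8)^2 = 42.25 + 139.24 = 181.49

z_bar = -6.5000 + 11.8000i, z*z_bar = 181.49


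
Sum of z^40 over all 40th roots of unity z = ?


The roots are w_k = w^k with w = e^(2*pi*i/40), and (w^k)^40 = (w^40)^k.
So S = 1 + u + u^2 + ... + u^(39) with u = w^40.
40 = 1*40 + 0, so 40 is a multiple of 40 and u = (w^40)^1 = 1.
Every one of the 40 terms equals 1: S = 40

S = 40


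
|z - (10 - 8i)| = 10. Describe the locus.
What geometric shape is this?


|z - z0| = r is a circle with center z0 and radius r.
Center = (10, -8), radius = 10

Circle with center (10, -8) and radius 10


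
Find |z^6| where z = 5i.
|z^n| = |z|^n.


|z| = sqrt(0+25) = sqrt(25) = 5
|z^6| = |z|^6 = 5^6 = 15625

|z^6| = 15625


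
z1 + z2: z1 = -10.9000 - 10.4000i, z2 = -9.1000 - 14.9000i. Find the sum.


Real: -10.9 - 9.1 = -20
Imag: -10.4 - 14.9 = -25.3

-20.0000 - 25.3000i


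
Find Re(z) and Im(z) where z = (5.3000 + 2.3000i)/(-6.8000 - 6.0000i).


Multiply by conjugate: (5.3000 + 2.3000i)(-6.8000 + 6.0000i) / ((-6.8)^2 + (-6)^2)
Numerator real = 5.3*(-6.8) + 2.3*(-6) = -49.84
Numerator imag = 2.3*(-6.8) - 5.3*(-6) = 16.16
Denominator = 82.24
Re(z) = -49.84/82.24 = -0.6060
Im(z) = 16.16/82.24 = 0.1965

Re(z) = -0.6060, Im(z) = 0.1965


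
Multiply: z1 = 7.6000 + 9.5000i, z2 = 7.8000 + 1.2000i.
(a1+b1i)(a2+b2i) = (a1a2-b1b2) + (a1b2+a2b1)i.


Real = 7.6*7.8 - 9.5*1.2 = 59.28 - 11.4 = 47.88
Imag = 7.6*1.2 + 7.8*9.5 = 9.12 + 74.1 = 83.22

47.8800 + 83.2200i


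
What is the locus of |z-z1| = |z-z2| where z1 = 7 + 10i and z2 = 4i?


Equal distances means the locus is the perpendicular bisector of z1 and z2.
Midpoint = ((7+0)/2, (10+4)/2) = (3.5000, 7.0000)

Perpendicular bisector through (3.5000, 7.0000)


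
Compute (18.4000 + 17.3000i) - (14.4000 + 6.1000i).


Real: 18.4 - 14.4 = 4
Imag: 17.3 - 6.1 = 11.2

4.0000 + 11.2000i


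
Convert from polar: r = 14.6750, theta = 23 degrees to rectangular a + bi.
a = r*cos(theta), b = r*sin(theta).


a = 14.6750*cos(23°) = 14.6750*0.920505 = 13.5084
b = 14.6750*sin(23°) = 14.6750*0.39073 = 5.7340

13.5084 + 5.7340i


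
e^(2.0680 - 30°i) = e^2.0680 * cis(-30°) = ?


e^2.0680 = 7.9090
cos(-30°) = 0.86603
sin(-30°) = -0.5
Real = 7.9090*0.86603 = 6.8494
Imag = 7.9090*(-0.5) = -3.9545

6.8494 - 3.9545i


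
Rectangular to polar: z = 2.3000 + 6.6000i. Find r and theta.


r = sqrt(5.29+43.56) = sqrt(48.85) = 6.9893
theta = atan2(6.6, 2.3) = 70.7873 degrees

r = 6.9893, theta = 70.7873 degrees


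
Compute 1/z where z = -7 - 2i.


|z|^2 = 49+4 = 53
1/z = (-7 + 2i)/53

1/z = -0.1321 + 0.0377i


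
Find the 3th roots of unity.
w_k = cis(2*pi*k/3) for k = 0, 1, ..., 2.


The 3th roots of unity are cis(360k/3°) for k=0..2
Angle step = 360/3 = 120°
Primitive root: cis(120°)
Primitive root = -0.5000 + 0.8660i

3 roots at angles: 0°, 120°, 240°


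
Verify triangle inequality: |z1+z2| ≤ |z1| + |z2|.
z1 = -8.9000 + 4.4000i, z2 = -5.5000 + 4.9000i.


|z1| = sqrt((-8.9)^2 + 4.4^2) = sqrt(98.57) = 9.9282
|z2| = sqrt((-5.5)^2 + 4.9^2) = sqrt(54.26) = 7.3661
z1+z2 = -14.4000 + 9.3000i
|z1+z2| = sqrt(293.85) = 17.1421
|z1|+|z2| = 9.9282 + 7.3661 = 17.2943

|z1+z2| = 17.1421 ≤ |z1|+|z2| = 17.2943 (verified)


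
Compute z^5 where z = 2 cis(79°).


r^5 = 2^5 = 32
n*theta = 5*79° = 395° = 35° (mod 360)
a = 32*cos(35°) = 26.2129
b = 32*sin(35°) = 18.3544

32 cis(35°) = 26.2129 + 18.3544i


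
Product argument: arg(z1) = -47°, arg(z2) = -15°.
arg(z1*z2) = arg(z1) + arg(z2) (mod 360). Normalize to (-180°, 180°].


arg(z1*z2) = -47° - 15° = -62°
Normalized to (-180°, 180°]: -62°

-62°


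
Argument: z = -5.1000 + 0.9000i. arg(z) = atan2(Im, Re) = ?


Re = -5.1, Im = 0.9
arg = atan2(0.9, -5.1) = 169.9920 degrees

arg(z) = 169.9920 degrees


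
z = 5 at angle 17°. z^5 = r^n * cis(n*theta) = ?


r^5 = 5^5 = 3125
n*theta = 5*17° = 85° = 85° (mod 360)
a = 3125*cos(85°) = 272.3617
b = 3125*sin(85°) = 3113.1084

3125 cis(85°) = 272.3617 + 3113.1084i


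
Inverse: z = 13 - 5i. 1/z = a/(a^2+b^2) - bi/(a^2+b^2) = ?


|z|^2 = 169+25 = 194
1/z = (13 + 5i)/194

1/z = 0.0670 + 0.0258i


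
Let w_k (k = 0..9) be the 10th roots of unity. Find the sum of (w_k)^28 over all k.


The roots are w_k = w^k with w = e^(2*pi*i/10), and (w^k)^28 = (w^28)^k.
So S = 1 + u + u^2 + ... + u^(9) with u = w^28.
28 = 2*10 + 8, so 28 is not a multiple of 10: u = (w^10)^2 * w^8 = w^8 ≠ 1 (w is a primitive 10th root), while u^10 = (w^10)^28 = 1.
Geometric series: S = (1 - u^10)/(1 - u) = (1 - 1)/(1 - u) = 0

S = 0


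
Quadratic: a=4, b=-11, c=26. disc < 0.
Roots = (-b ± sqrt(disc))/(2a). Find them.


disc = (-11)^2 - 4*4*26 = 121 - 416 = -295
sqrt(|disc|) = sqrt(295) = 17.1756
Real part = 11/(2*4) = 1.3750
Imag part = 17.1756/(2*4) = 2.1469

1.3750 ± 2.1469i


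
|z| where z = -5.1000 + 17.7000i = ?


|z| = sqrt((-5.1)^2 + 17.7^2) = sqrt(26.01 + 313.29) = sqrt(339.3) = 18.4201

|z| = 18.4201


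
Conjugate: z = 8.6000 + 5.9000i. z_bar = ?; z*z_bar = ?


z_bar = 8.6000 - 5.9000i
z*z_bar = 8.6^2 + 5.9^2 = 73.96 + 34.81 = 108.77

z_bar = 8.6000 - 5.9000i, z*z_bar = 108.77


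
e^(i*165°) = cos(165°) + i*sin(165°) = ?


cos(165°) = -0.9659
sin(165°) = 0.2588

e^(i*165°) = -0.9659 + 0.2588i


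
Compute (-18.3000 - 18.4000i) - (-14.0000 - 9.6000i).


Real: -18.3 + 14 = -4.3
Imag: -18.4 + 9.6 = -8.8

-4.3000 - 8.8000i


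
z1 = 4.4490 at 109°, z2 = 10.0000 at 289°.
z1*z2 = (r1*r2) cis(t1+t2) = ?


r = 4.4490 * 10.0000 = 44.4900
theta = 109° + 289° = 398° = 38° (mod 360)

44.4900 cis(38°)


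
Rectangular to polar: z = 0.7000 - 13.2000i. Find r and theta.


r = sqrt(0.49+174.24) = sqrt(174.73) = 13.2185
theta = atan2(-13.2, 0.7) = -86.9644 degrees

r = 13.2185, theta = -86.9644 degrees


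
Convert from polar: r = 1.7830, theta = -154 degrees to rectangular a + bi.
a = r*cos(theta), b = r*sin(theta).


a = 1.7830*cos(-154°) = 1.7830*(-0.89879) = -1.6025
b = 1.7830*sin(-154°) = 1.7830*(-0.43837) = -0.7816

-1.6025 - 0.7816i


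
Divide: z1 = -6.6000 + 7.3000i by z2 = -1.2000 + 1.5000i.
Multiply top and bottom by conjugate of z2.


Conjugate of z2 = -1.2000 - 1.5000i
Numerator: (-6.6000 + 7.3000i)(-1.2000 - 1.5000i) = 18.8700 + 1.1400i
Denominator: (-1.2)^2 + 1.5^2 = 3.69
Result = (18.8700 + 1.1400i)/3.69

5.1138 + 0.3089i


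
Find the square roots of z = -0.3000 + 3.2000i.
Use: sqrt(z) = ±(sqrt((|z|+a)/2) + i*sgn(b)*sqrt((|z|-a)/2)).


|z| = sqrt(0.09+10.24) = 3.2140
sqrt((|z|+a)/2) = sqrt((3.2140+(-0.3))/2) = sqrt(1.4570) = 1.2071
sqrt((|z|-a)/2) = sqrt((3.2140-(-0.3))/2) = sqrt(1.7570) = 1.3255

±(1.2071 + 1.3255i) i.e. 1.2071 + 1.3255i and -1.2071 - 1.3255i


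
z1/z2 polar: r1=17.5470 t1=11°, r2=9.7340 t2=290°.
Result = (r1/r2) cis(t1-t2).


r = 17.5470 / 9.7340 = 1.8027
theta = 11° - 290° = -279° = 81° (mod 360)

1.8027 cis(81°)


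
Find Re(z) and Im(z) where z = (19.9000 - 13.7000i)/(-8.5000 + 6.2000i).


Multiply by conjugate: (19.9000 - 13.7000i)(-8.5000 - 6.2000i) / ((-8.5)^2 + 6.2^2)
Numerator real = 19.9*(-8.5) - (13.7)*6.2 = -254.09
Numerator imag = -13.7*(-8.5) - 19.9*6.2 = -6.93
Denominator = 110.69
Re(z) = -254.09/110.69 = -2.2955
Im(z) = -6.93/110.69 = -0.0626

Re(z) = -2.2955, Im(z) = -0.0626


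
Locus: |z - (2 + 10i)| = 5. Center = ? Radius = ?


|z - z0| = r is a circle with center z0 and radius r.
Center = (2, 10), radius = 5

Circle with center (2, 10) and radius 5


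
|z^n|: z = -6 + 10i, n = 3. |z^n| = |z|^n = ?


|z| = sqrt(36+100) = sqrt(136) = 11.6619
|z^3| = |z|^3 = (sqrt(136))^3 = 136*sqrt(136)

|z^3| = 136*sqrt(136) ≈ 1586.0189


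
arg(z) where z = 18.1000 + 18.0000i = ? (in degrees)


Re = 18.1, Im = 18
arg = atan2(18, 18.1) = 44.8413 degrees

arg(z) = 44.8413 degrees


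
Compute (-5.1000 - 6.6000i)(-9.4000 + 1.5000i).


Real = -5.1*(-9.4) - (-6.6)*1.5 = 47.94 - (-9.9) = 57.84
Imag = -5.1*1.5 - (9.4)*(-6.6) = -7.65 + 62.04 = 54.39

57.8400 + 54.3900i


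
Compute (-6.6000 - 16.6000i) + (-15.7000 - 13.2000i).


Real: -6.6 - 15.7 = -22.3
Imag: -16.6 - 13.2 = -29.8

-22.3000 - 29.8000i


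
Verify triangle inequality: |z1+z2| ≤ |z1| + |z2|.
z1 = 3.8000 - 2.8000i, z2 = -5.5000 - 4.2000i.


|z1| = sqrt(3.8^2 + (-2.8)^2) = sqrt(22.28) = 4.7202
|z2| = sqrt((-5.5)^2 + (-4.2)^2) = sqrt(47.89) = 6.9203
z1+z2 = -1.7000 - 7.0000i
|z1+z2| = sqrt(51.89) = 7.2035
|z1|+|z2| = 4.7202 + 6.9203 = 11.6405

|z1+z2| = 7.2035 ≤ |z1|+|z2| = 11.6405 (verified)


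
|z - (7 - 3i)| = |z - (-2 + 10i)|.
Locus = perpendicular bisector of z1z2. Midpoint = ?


Equal distances means the locus is the perpendicular bisector of z1 and z2.
Midpoint = ((7+(-2))/2, (-3+10)/2) = (2.5000, 3.5000)

Perpendicular bisector through (2.5000, 3.5000)


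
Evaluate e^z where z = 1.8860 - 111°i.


e^1.8860 = 6.5929
cos(-111°) = -0.35837
sin(-111°) = -0.93358
Real = 6.5929*(-0.35837) = -2.3627
Imag = 6.5929*(-0.93358) = -6.1550

-2.3627 - 6.1550i


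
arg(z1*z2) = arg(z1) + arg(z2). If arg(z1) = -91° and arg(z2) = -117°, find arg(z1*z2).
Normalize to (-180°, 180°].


arg(z1*z2) = -91° - 117° = -208°
Normalized to (-180°, 180°]: 152°

152°


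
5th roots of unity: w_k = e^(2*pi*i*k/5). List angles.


The 5th roots of unity are cis(360k/5°) for k=0..4
Angle step = 360/5 = 72°
Primitive root: cis(72°)
Primitive root = 0.3090 + 0.9511i

5 roots at angles: 0°, 72°, 144°, 216°, 288°


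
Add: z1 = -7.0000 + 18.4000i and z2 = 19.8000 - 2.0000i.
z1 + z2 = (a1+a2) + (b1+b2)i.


Real: -7 + 19.8 = 12.8
Imag: 18.4 - 2 = 16.4

12.8000 + 16.4000i


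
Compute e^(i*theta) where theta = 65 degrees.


cos(65°) = 0.4226
sin(65°) = 0.9063

e^(i*65°) = 0.4226 + 0.9063i


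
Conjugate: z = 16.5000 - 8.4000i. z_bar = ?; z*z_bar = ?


z_bar = 16.5000 + 8.4000i
z*z_bar = 16.5^2 + (-8.4)^2 = 272.25 + 70.56 = 342.81

z_bar = 16.5000 + 8.4000i, z*z_bar = 342.81


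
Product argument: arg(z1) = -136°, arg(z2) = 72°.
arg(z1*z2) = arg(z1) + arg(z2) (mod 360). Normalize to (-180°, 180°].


arg(z1*z2) = -136° + 72° = -64°
Normalized to (-180°, 180°]: -64°

-64°


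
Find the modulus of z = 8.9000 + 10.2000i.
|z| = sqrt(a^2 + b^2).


|z| = sqrt(8.9^2 + 10.2^2) = sqrt(79.21 + 104.04) = sqrt(183.25) = 13.5370

|z| = 13.5370


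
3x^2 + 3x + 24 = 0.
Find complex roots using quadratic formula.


disc = 3^2 - 4*3*24 = 9 - 288 = -279
sqrt(|disc|) = sqrt(279) = 16.7033
Real part = -3/(2*3) = -0.5000
Imag part = 16.7033/(2*3) = 2.7839

-0.5000 ± 2.7839i


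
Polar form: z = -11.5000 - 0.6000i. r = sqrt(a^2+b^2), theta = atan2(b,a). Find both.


r = sqrt(132.25+0.36) = sqrt(132.61) = 11.5156
theta = atan2(-0.6, -11.5) = -177.0134 degrees

r = 11.5156, theta = -177.0134 degrees


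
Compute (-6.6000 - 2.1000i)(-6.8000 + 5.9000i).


Real = -6.6*(-6.8) - (-2.1)*5.9 = 44.88 - (-12.39) = 57.27
Imag = -6.6*5.9 - (6.8)*(-2.1) = -38.94 + 14.28 = -24.66

57.2700 - 24.6600i


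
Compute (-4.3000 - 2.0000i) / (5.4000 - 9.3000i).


Conjugate of z2 = 5.4000 + 9.3000i
Numerator: (-4.3000 - 2.0000i)(5.4000 + 9.3000i) = -4.6200 - 50.7900i
Denominator: 5.4^2 + (-9.3)^2 = 115.65
Result = (-4.6200 - 50.7900i)/115.65

-0.0399 - 0.4392i


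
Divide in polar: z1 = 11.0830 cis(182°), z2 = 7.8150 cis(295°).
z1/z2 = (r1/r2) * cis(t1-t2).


r = 11.0830 / 7.8150 = 1.4182
theta = 182° - 295° = -113° = 247° (mod 360)

1.4182 cis(247°)


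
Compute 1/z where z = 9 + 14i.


|z|^2 = 81+196 = 277
1/z = (9 - 14i)/277

1/z = 0.0325 - 0.0505i


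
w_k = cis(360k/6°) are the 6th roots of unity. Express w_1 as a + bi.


Angle = 360*1/6 = 60°
a = cos(60°) = 0.5000
b = sin(60°) = 0.8660

0.5000 + 0.8660i


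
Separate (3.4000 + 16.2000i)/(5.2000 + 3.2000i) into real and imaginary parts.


Multiply by conjugate: (3.4000 + 16.2000i)(5.2000 - 3.2000i) / (5.2^2 + 3.2^2)
Numerator real = 3.4*5.2 + 16.2*3.2 = 69.52
Numerator imag = 16.2*5.2 - 3.4*3.2 = 73.36
Denominator = 37.28
Re(z) = 69.52/37.28 = 1.8648
Im(z) = 73.36/37.28 = 1.9678

Re(z) = 1.8648, Im(z) = 1.9678


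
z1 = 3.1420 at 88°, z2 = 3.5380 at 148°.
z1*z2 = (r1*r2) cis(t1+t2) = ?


r = 3.1420 * 3.5380 = 11.1164
theta = 88° + 148° = 236° = 236° (mod 360)

11.1164 cis(236°)


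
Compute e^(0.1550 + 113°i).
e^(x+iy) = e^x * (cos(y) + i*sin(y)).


e^0.1550 = 1.16766
cos(113°) = -0.3907
sin(113°) = 0.9205
Real = 1.16766*(-0.3907) = -0.4562
Imag = 1.16766*0.9205 = 1.0748

-0.4562 + 1.0748i


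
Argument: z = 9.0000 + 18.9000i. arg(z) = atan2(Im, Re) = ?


Re = 9, Im = 18.9
arg = atan2(18.9, 9) = 64.5367 degrees

arg(z) = 64.5367 degrees


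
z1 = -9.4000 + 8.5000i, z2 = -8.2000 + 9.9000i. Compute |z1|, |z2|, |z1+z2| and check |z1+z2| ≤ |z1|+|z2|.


|z1| = sqrt((-9.4)^2 + 8.5^2) = sqrt(160.61) = 12.6732
|z2| = sqrt((-8.2)^2 + 9.9^2) = sqrt(165.25) = 12.8550
z1+z2 = -17.6000 + 18.4000i
|z1+z2| = sqrt(648.32) = 25.4621
|z1|+|z2| = 12.6732 + 12.8550 = 25.5282

|z1+z2| = 25.4621 ≤ |z1|+|z2| = 25.5282 (verified)


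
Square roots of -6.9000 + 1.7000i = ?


|z| = sqrt(47.61+2.89) = 7.1063
sqrt((|z|+a)/2) = sqrt((7.1063+(-6.9))/2) = sqrt(0.1032) = 0.3212
sqrt((|z|-a)/2) = sqrt((7.1063-(-6.9))/2) = sqrt(7.0032) = 2.6463

±(0.3212 + 2.6463i) i.e. 0.3212 + 2.6463i and -0.3212 - 2.6463i


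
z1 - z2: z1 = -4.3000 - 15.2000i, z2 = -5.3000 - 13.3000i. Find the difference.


Real: -4.3 + 5.3 = 1
Imag: -15.2 + 13.3 = -1.9

1.0000 - 1.9000i


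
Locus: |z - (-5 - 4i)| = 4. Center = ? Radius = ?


|z - z0| = r is a circle with center z0 and radius r.
Center = (-5, -4), radius = 4

Circle with center (-5, -4) and radius 4


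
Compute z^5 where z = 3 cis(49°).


r^5 = 3^5 = 243
n*theta = 5*49° = 245° = 245° (mod 360)
a = 243*cos(245°) = -102.6962
b = 243*sin(245°) = -220.2328

243 cis(245°) = -102.6962 - 220.2328i


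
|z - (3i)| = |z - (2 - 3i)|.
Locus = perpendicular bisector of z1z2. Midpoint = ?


Equal distances means the locus is the perpendicular bisector of z1 and z2.
Midpoint = ((0+2)/2, (3+(-3))/2) = (1.0000, 0)

Perpendicular bisector through (1.0000, 0)


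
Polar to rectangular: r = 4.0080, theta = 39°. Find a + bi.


a = 4.0080*cos(39°) = 4.0080*0.77715 = 3.1148
b = 4.0080*sin(39°) = 4.0080*0.62932 = 2.5223

3.1148 + 2.5223i


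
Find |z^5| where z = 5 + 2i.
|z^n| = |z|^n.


|z| = sqrt(25+4) = sqrt(29) = 5.3852
|z^5| = |z|^5 = (sqrt(29))^5 = 29^2 * sqrt(29) = 841*sqrt(29)

|z^5| = 841*sqrt(29) ≈ 4528.9236


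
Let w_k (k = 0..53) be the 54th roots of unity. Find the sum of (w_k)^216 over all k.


The roots are w_k = w^k with w = e^(2*pi*i/54), and (w^k)^216 = (w^216)^k.
So S = 1 + u + u^2 + ... + u^(53) with u = w^216.
216 = 4*54 + 0, so 216 is a multiple of 54 and u = (w^54)^4 = 1.
Every one of the 54 terms equals 1: S = 54

S = 54
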